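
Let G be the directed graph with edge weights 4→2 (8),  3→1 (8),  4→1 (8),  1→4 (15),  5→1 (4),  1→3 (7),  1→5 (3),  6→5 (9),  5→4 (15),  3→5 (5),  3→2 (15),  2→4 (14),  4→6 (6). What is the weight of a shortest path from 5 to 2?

23

Paths from 5 to 2:
5 → 4 → 1 → 3 → 2: 15 + 8 + 7 + 15 = 45
5 → 1 → 4 → 2: 4 + 15 + 8 = 27
5 → 1 → 3 → 2: 4 + 7 + 15 = 26
5 → 4 → 2: 15 + 8 = 23
The minimum is 23.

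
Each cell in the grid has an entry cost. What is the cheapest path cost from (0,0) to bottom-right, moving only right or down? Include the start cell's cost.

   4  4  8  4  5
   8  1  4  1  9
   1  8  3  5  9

28

One optimal route is r0c0 -> r0c1 -> r1c1 -> r1c2 -> r1c3 -> r2c3 -> r2c4.
Its cost is 4 + 4 + 1 + 4 + 1 + 5 + 9 = 28.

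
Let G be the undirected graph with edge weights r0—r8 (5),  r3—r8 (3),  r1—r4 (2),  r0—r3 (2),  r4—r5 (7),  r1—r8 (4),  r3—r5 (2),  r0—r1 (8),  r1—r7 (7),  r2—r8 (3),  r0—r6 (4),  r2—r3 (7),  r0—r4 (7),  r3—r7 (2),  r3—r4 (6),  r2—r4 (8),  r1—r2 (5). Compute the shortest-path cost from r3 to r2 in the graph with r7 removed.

A few of the r3→r2 routes:
r3 → r2: 7
r3 → r8 → r1 → r2: 3 + 4 + 5 = 12
r3 → r8 → r2: 3 + 3 = 6
r3 → r0 → r8 → r2: 2 + 5 + 3 = 10
The minimum is 6.

6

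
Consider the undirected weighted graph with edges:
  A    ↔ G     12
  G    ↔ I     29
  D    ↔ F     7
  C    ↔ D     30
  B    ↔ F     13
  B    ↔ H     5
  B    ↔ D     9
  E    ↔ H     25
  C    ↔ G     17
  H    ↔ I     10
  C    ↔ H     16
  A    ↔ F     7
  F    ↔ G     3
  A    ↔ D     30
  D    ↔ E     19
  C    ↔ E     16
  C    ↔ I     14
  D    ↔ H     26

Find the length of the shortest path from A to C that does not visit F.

29

Some routes from A to C avoiding F:
A → G → I → C: 12 + 29 + 14 = 55
A → G → C: 12 + 17 = 29
A → D → C: 30 + 30 = 60
A → D → B → H → C: 30 + 9 + 5 + 16 = 60
Best route has total 29.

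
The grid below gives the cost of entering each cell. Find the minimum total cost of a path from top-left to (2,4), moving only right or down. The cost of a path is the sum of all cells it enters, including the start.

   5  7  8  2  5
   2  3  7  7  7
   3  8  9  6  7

37

One optimal route is (0,0) (1,0) (1,1) (1,2) (1,3) (2,3) (2,4).
Its cost is 5 + 2 + 3 + 7 + 7 + 6 + 7 = 37.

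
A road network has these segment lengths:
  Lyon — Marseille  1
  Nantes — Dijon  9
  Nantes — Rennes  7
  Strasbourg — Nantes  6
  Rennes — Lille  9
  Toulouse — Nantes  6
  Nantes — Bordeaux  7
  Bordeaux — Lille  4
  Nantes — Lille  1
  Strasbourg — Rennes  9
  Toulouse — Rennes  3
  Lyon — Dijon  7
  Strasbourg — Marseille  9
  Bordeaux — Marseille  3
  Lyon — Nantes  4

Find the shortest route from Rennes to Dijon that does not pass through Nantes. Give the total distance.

24

Candidate routes:
Rennes → Strasbourg → Marseille → Lyon → Dijon: 9 + 9 + 1 + 7 = 26
Rennes → Lille → Bordeaux → Marseille → Lyon → Dijon: 9 + 4 + 3 + 1 + 7 = 24
Shortest: 24.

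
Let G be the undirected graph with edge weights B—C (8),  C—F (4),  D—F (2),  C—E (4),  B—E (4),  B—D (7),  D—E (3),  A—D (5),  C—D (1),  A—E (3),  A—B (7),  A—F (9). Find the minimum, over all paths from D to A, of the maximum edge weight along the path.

3

A few of the D→A routes:
D -> F -> C -> E -> A: max(2, 4, 4, 3) = 4
D -> C -> E -> B -> A: max(1, 4, 4, 7) = 7
D -> E -> A: max(3, 3) = 3
D -> C -> E -> A: max(1, 4, 3) = 4
D -> A: max(5) = 5
Best route has worst link 3.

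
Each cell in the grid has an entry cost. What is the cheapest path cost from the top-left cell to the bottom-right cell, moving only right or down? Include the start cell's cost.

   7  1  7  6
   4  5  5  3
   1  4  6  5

26

Best path: r0c0 → r0c1 → r1c1 → r1c2 → r1c3 → r2c3
Cost: 7 + 1 + 5 + 5 + 3 + 5 = 26
(Top row then right column would cost 29.)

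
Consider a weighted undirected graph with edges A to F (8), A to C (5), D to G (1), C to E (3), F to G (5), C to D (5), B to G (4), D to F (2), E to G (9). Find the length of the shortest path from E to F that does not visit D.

Candidate routes:
E - C - A - F: 3 + 5 + 8 = 16
E - G - F: 9 + 5 = 14
Shortest: 14.

14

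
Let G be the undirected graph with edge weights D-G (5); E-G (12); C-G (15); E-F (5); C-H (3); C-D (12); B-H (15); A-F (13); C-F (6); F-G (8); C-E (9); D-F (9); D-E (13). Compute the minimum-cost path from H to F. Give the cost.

Some routes from H to F:
H→C→G→F: 3 + 15 + 8 = 26
H→C→D→F: 3 + 12 + 9 = 24
H→C→E→F: 3 + 9 + 5 = 17
H→C→F: 3 + 6 = 9
Best route has total 9.

9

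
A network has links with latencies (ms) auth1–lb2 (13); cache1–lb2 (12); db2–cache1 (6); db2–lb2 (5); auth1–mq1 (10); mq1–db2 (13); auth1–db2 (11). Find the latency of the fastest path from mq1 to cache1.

19

A few of the mq1→cache1 routes:
mq1→db2→cache1: 13 + 6 = 19
mq1→auth1→lb2→db2→cache1: 10 + 13 + 5 + 6 = 34
mq1→auth1→db2→cache1: 10 + 11 + 6 = 27
mq1→db2→lb2→cache1: 13 + 5 + 12 = 30
Shortest: 19 ms.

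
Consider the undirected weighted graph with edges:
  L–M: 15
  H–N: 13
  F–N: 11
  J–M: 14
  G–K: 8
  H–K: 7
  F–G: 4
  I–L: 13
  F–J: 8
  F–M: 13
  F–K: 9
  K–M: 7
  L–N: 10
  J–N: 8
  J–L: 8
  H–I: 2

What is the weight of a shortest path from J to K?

17

Comparing a few candidate routes:
J→F→G→K: 8 + 4 + 8 = 20
J→F→M→K: 8 + 13 + 7 = 28
J→F→K: 8 + 9 = 17
J→M→K: 14 + 7 = 21
The minimum is 17.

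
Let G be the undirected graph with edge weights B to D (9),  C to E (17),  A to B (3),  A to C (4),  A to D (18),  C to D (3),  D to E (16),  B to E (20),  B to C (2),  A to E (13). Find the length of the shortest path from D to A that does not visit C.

12

Routes from D to A avoiding C:
D → E → B → A: 16 + 20 + 3 = 39
D → E → A: 16 + 13 = 29
D → B → E → A: 9 + 20 + 13 = 42
D → A: 18
D → B → A: 9 + 3 = 12
Best route has total 12.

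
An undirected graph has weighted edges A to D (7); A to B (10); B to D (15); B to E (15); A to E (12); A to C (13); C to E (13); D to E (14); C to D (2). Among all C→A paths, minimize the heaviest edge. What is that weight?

Comparing a few candidate routes:
C-D-A: max(2, 7) = 7
C-A: max(13) = 13
C-E-A: max(13, 12) = 13
C-E-B-D-A: max(13, 15, 15, 7) = 15
C-D-E-A: max(2, 14, 12) = 14
C-E-D-A: max(13, 14, 7) = 14
Smallest bottleneck: 7.

7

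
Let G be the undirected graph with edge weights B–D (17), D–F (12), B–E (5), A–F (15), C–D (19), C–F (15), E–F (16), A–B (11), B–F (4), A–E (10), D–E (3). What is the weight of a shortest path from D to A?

Checking several routes:
D-F-A: 12 + 15 = 27
D-E-B-A: 3 + 5 + 11 = 19
D-E-A: 3 + 10 = 13
The minimum is 13.

13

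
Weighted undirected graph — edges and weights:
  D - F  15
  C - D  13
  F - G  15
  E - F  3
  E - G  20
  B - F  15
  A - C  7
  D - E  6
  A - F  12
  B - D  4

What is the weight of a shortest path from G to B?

28

Some routes from G to B:
G -> F -> E -> D -> B: 15 + 3 + 6 + 4 = 28
G -> F -> B: 15 + 15 = 30
G -> F -> D -> B: 15 + 15 + 4 = 34
G -> E -> D -> B: 20 + 6 + 4 = 30
Shortest: 28.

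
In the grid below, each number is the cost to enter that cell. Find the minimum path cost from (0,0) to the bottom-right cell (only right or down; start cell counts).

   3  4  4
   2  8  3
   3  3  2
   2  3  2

15

Take [0,0]→[1,0]→[2,0]→[2,1]→[2,2]→[3,2] for a total of 3 + 2 + 3 + 3 + 2 + 2 = 15.
For comparison, the top-then-right route costs 18.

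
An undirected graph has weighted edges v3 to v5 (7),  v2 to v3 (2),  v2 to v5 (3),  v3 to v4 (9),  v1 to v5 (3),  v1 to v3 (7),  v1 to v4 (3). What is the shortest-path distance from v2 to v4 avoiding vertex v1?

11

Paths from v2 to v4 avoiding v1:
v2 → v3 → v4: 2 + 9 = 11
v2 → v5 → v3 → v4: 3 + 7 + 9 = 19
Shortest: 11.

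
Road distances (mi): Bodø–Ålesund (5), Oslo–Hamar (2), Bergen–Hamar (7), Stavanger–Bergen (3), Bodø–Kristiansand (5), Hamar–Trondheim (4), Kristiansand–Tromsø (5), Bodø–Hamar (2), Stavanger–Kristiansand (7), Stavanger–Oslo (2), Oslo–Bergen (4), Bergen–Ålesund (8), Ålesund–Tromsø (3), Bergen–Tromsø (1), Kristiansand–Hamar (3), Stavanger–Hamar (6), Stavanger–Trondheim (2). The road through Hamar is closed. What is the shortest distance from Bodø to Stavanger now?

Some routes from Bodø to Stavanger avoiding Hamar:
Bodø-Ålesund-Tromsø-Bergen-Stavanger: 5 + 3 + 1 + 3 = 12
Bodø-Kristiansand-Tromsø-Bergen-Stavanger: 5 + 5 + 1 + 3 = 14
Bodø-Kristiansand-Stavanger: 5 + 7 = 12
Bodø-Ålesund-Tromsø-Bergen-Oslo-Stavanger: 5 + 3 + 1 + 4 + 2 = 15
Best route has total 12 mi.

12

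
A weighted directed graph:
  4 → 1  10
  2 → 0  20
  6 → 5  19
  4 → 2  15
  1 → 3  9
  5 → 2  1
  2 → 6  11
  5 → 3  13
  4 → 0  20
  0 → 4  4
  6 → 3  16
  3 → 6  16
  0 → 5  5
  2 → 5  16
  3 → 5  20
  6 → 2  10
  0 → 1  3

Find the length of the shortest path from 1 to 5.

29

Routes from 1 to 5:
1 -> 3 -> 5: 9 + 20 = 29
1 -> 3 -> 6 -> 2 -> 0 -> 5: 9 + 16 + 10 + 20 + 5 = 60
1 -> 3 -> 6 -> 5: 9 + 16 + 19 = 44
1 -> 3 -> 6 -> 2 -> 5: 9 + 16 + 10 + 16 = 51
Best route has total 29.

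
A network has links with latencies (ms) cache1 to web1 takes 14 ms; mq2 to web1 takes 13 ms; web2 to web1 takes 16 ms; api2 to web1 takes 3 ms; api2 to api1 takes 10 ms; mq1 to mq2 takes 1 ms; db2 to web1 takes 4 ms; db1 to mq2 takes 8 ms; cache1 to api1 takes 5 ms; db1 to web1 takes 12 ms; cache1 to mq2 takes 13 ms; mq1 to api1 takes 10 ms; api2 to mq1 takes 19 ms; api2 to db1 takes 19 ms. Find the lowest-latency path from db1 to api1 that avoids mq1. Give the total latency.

Some routes from db1 to api1 avoiding mq1:
db1 -> api2 -> api1: 19 + 10 = 29
db1 -> mq2 -> web1 -> api2 -> api1: 8 + 13 + 3 + 10 = 34
db1 -> mq2 -> cache1 -> api1: 8 + 13 + 5 = 26
db1 -> web1 -> api2 -> api1: 12 + 3 + 10 = 25
db1 -> web1 -> cache1 -> api1: 12 + 14 + 5 = 31
Shortest: 25 ms.

25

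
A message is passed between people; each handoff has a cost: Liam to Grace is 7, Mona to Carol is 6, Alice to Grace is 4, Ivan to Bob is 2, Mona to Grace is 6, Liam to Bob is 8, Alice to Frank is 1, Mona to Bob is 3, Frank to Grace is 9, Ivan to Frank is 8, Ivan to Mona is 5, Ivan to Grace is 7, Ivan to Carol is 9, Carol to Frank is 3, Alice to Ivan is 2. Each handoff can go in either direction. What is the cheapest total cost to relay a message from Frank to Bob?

5

A few of the Frank→Bob routes:
Frank - Alice - Ivan - Bob: 1 + 2 + 2 = 5
Frank - Alice - Ivan - Mona - Bob: 1 + 2 + 5 + 3 = 11
Frank - Alice - Grace - Ivan - Bob: 1 + 4 + 7 + 2 = 14
Frank - Carol - Mona - Bob: 3 + 6 + 3 = 12
Frank - Ivan - Bob: 8 + 2 = 10
Best route has total 5.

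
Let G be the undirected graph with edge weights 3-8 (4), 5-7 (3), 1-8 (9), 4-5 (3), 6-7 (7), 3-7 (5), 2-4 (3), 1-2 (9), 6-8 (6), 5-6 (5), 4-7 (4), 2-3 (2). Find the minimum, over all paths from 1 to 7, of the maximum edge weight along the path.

9

A few of the 1→7 routes:
1 - 2 - 3 - 7: max(9, 2, 5) = 9
1 - 2 - 4 - 7: max(9, 3, 4) = 9
1 - 2 - 4 - 5 - 6 - 8 - 3 - 7: max(9, 3, 3, 5, 6, 4, 5) = 9
1 - 2 - 3 - 8 - 6 - 7: max(9, 2, 4, 6, 7) = 9
1 - 2 - 4 - 5 - 7: max(9, 3, 3, 3) = 9
1 - 2 - 4 - 5 - 6 - 7: max(9, 3, 3, 5, 7) = 9
Best route has worst link 9.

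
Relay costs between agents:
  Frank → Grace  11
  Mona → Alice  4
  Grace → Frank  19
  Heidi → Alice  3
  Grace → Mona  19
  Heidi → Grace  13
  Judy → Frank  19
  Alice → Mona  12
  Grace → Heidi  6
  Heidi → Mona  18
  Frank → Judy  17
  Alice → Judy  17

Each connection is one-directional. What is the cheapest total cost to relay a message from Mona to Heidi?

Paths from Mona to Heidi:
Mona-Alice-Judy-Frank-Grace-Heidi: 4 + 17 + 19 + 11 + 6 = 57
Shortest: 57.

57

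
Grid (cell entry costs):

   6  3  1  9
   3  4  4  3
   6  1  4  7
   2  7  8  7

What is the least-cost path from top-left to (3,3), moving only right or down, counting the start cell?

31

One optimal route is [0,0] -> [0,1] -> [0,2] -> [1,2] -> [1,3] -> [2,3] -> [3,3].
Its cost is 6 + 3 + 1 + 4 + 3 + 7 + 7 = 31.
(Top row then right column would cost 36.)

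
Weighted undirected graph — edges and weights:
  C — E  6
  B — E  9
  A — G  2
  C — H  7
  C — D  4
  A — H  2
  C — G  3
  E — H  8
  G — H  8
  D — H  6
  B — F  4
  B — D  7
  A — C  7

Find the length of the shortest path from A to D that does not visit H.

9

Routes from A to D avoiding H:
A-C-D: 7 + 4 = 11
A-G-C-D: 2 + 3 + 4 = 9
A-G-C-E-B-D: 2 + 3 + 6 + 9 + 7 = 27
A-C-E-B-D: 7 + 6 + 9 + 7 = 29
Best route has total 9.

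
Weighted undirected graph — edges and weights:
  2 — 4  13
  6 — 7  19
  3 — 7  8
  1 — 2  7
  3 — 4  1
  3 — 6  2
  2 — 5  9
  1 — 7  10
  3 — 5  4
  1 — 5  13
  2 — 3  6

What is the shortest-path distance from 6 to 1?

Some routes from 6 to 1:
6 -> 3 -> 5 -> 1: 2 + 4 + 13 = 19
6 -> 3 -> 2 -> 1: 2 + 6 + 7 = 15
6 -> 3 -> 7 -> 1: 2 + 8 + 10 = 20
The minimum is 15.

15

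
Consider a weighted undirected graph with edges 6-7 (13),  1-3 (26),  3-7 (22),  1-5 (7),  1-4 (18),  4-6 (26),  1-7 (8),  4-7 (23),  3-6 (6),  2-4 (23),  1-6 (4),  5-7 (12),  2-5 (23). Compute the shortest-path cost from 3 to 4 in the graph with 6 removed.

Comparing a few candidate routes:
3-7-1-4: 22 + 8 + 18 = 48
3-7-4: 22 + 23 = 45
3-1-4: 26 + 18 = 44
Best route has total 44.

44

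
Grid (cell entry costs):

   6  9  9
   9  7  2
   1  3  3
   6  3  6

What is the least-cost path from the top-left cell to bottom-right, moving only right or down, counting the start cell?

28

Cheapest: [0,0] [1,0] [2,0] [2,1] [2,2] [3,2]
  6 + 9 + 1 + 3 + 3 + 6 = 28
For comparison, the top-then-right route costs 35.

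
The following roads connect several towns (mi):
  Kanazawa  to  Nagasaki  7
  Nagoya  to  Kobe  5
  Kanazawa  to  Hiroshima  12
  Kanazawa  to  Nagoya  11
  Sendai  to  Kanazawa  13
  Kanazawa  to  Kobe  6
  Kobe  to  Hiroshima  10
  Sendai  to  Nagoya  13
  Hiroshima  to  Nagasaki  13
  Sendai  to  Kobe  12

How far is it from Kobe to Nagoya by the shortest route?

Some routes from Kobe to Nagoya:
Kobe -> Kanazawa -> Sendai -> Nagoya: 6 + 13 + 13 = 32
Kobe -> Nagoya: 5
Kobe -> Sendai -> Nagoya: 12 + 13 = 25
Kobe -> Kanazawa -> Nagoya: 6 + 11 = 17
Shortest: 5 mi.

5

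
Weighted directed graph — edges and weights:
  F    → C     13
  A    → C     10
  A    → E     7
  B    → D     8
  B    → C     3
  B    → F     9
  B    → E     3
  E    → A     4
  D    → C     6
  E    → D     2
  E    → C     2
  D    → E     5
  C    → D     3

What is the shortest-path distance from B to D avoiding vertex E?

Paths from B to D avoiding E:
B → C → D: 3 + 3 = 6
B → D: 8
B → F → C → D: 9 + 13 + 3 = 25
Shortest: 6.

6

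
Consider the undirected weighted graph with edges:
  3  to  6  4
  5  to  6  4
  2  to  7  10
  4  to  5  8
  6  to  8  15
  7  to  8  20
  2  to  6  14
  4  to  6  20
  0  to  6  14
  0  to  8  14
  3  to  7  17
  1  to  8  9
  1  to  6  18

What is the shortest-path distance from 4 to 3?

Checking several routes:
4-5-6-2-7-3: 8 + 4 + 14 + 10 + 17 = 53
4-5-6-3: 8 + 4 + 4 = 16
4-6-3: 20 + 4 = 24
The minimum is 16.

16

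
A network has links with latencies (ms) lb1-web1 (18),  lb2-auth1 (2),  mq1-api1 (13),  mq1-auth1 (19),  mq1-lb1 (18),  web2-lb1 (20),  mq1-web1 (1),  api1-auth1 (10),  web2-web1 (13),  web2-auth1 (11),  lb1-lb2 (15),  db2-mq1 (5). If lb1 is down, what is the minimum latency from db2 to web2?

19

Candidate routes:
db2 -> mq1 -> api1 -> auth1 -> web2: 5 + 13 + 10 + 11 = 39
db2 -> mq1 -> auth1 -> web2: 5 + 19 + 11 = 35
db2 -> mq1 -> web1 -> web2: 5 + 1 + 13 = 19
The minimum is 19 ms.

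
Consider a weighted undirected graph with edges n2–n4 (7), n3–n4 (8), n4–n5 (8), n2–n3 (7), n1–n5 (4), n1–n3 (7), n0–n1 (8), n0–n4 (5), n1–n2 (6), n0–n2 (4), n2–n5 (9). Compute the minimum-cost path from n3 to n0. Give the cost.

A few of the n3→n0 routes:
n3 → n1 → n2 → n0: 7 + 6 + 4 = 17
n3 → n1 → n0: 7 + 8 = 15
n3 → n4 → n0: 8 + 5 = 13
n3 → n2 → n0: 7 + 4 = 11
Shortest: 11.

11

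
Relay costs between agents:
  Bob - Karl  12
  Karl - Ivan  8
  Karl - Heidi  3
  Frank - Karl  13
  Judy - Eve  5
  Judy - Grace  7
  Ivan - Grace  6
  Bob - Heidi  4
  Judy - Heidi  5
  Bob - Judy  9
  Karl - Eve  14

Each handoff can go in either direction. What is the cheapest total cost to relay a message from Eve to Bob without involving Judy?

21

Candidate routes:
Eve→Karl→Bob: 14 + 12 = 26
Eve→Karl→Heidi→Bob: 14 + 3 + 4 = 21
Shortest: 21.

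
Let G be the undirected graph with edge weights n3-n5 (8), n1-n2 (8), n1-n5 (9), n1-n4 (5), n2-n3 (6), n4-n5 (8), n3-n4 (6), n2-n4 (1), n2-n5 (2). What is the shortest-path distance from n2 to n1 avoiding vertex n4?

Routes from n2 to n1 avoiding n4:
n2 - n3 - n5 - n1: 6 + 8 + 9 = 23
n2 - n5 - n1: 2 + 9 = 11
n2 - n1: 8
Shortest: 8.

8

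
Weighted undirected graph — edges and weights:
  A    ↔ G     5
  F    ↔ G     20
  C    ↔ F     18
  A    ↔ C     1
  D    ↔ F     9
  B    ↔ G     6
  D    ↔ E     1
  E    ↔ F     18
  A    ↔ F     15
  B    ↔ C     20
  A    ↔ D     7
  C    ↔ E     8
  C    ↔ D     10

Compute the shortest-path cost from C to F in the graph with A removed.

Comparing a few candidate routes:
C → F: 18
C → E → D → F: 8 + 1 + 9 = 18
C → D → F: 10 + 9 = 19
The minimum is 18.

18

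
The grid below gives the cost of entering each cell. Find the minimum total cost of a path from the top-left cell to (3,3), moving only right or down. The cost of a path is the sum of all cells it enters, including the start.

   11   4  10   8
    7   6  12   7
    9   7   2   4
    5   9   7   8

42

Cheapest: (0,0) → (0,1) → (1,1) → (2,1) → (2,2) → (2,3) → (3,3)
  11 + 4 + 6 + 7 + 2 + 4 + 8 = 42
(Top row then right column would cost 52.)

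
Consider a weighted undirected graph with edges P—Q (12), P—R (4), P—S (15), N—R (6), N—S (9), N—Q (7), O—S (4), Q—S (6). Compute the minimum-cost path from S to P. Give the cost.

15

Candidate routes:
S -> P: 15
S -> N -> Q -> P: 9 + 7 + 12 = 28
S -> N -> R -> P: 9 + 6 + 4 = 19
S -> Q -> N -> R -> P: 6 + 7 + 6 + 4 = 23
S -> Q -> P: 6 + 12 = 18
Best route has total 15.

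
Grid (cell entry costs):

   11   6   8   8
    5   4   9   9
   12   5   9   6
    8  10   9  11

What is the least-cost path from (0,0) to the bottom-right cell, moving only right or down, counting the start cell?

One optimal route is r0c0 → r1c0 → r1c1 → r2c1 → r2c2 → r2c3 → r3c3.
Its cost is 11 + 5 + 4 + 5 + 9 + 6 + 11 = 51.

51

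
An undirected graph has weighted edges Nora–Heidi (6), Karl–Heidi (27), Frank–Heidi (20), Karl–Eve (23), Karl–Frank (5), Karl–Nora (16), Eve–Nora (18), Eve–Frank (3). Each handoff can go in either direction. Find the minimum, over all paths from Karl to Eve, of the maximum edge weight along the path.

5

A few of the Karl→Eve routes:
Karl-Frank-Heidi-Nora-Eve: max(5, 20, 6, 18) = 20
Karl-Frank-Eve: max(5, 3) = 5
Karl-Nora-Eve: max(16, 18) = 18
Best route has worst link 5.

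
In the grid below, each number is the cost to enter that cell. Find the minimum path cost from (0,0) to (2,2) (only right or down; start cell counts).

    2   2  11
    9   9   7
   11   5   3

21

Best path: r0c0 -> r0c1 -> r1c1 -> r2c1 -> r2c2
Cost: 2 + 2 + 9 + 5 + 3 = 21
For comparison, the top-then-right route costs 25.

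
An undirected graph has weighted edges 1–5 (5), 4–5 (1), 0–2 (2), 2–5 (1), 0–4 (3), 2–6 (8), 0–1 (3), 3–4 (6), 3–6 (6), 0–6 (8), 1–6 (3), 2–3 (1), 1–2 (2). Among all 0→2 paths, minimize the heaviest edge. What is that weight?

2

A few of the 0→2 routes:
0 -> 4 -> 5 -> 2: max(3, 1, 1) = 3
0 -> 2: max(2) = 2
0 -> 1 -> 5 -> 2: max(3, 5, 1) = 5
0 -> 1 -> 2: max(3, 2) = 3
The minimum achievable maximum is 2.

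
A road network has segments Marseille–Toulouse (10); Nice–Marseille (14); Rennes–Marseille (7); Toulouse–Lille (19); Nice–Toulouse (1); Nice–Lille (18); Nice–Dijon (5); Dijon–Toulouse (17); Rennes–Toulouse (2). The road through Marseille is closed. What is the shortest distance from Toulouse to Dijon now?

6

Candidate routes:
Toulouse-Lille-Nice-Dijon: 19 + 18 + 5 = 42
Toulouse-Dijon: 17
Toulouse-Nice-Dijon: 1 + 5 = 6
Best route has total 6.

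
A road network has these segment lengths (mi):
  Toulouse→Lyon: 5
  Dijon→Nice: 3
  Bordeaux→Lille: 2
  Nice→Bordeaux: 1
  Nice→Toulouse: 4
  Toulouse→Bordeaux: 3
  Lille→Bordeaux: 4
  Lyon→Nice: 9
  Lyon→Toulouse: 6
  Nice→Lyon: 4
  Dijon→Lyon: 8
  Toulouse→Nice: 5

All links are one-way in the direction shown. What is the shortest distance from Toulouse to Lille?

5

Paths from Toulouse to Lille:
Toulouse→Bordeaux→Lille: 3 + 2 = 5
Toulouse→Nice→Bordeaux→Lille: 5 + 1 + 2 = 8
Toulouse→Lyon→Nice→Bordeaux→Lille: 5 + 9 + 1 + 2 = 17
Best route has total 5 mi.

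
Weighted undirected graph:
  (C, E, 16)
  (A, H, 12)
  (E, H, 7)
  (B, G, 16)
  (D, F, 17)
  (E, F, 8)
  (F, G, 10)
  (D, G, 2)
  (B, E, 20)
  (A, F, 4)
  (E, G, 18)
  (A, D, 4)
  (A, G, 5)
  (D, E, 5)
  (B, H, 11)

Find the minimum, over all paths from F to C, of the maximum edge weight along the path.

16

A few of the F→C routes:
F→G→D→E→C: max(10, 2, 5, 16) = 16
F→G→D→A→H→E→C: max(10, 2, 4, 12, 7, 16) = 16
F→G→A→H→E→C: max(10, 5, 12, 7, 16) = 16
F→G→A→D→E→C: max(10, 5, 4, 5, 16) = 16
Smallest bottleneck: 16.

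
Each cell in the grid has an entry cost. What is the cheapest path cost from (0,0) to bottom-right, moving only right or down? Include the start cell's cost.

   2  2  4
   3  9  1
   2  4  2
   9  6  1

12

One optimal route is [0,0] → [0,1] → [0,2] → [1,2] → [2,2] → [3,2].
Its cost is 2 + 2 + 4 + 1 + 2 + 1 = 12.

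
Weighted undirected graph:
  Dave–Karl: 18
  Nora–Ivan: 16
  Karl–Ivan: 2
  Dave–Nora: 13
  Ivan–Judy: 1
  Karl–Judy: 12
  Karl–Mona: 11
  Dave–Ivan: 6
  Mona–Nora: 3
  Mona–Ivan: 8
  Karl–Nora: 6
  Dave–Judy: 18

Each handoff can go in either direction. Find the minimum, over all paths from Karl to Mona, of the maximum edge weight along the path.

6

Comparing a few candidate routes:
Karl -> Mona: max(11) = 11
Karl -> Ivan -> Mona: max(2, 8) = 8
Karl -> Nora -> Mona: max(6, 3) = 6
Best route has worst link 6.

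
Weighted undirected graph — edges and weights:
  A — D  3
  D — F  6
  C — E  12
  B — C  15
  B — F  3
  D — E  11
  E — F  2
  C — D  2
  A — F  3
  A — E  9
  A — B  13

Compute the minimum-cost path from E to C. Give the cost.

10

Checking several routes:
E - C: 12
E - F - A - D - C: 2 + 3 + 3 + 2 = 10
E - F - D - C: 2 + 6 + 2 = 10
The minimum is 10.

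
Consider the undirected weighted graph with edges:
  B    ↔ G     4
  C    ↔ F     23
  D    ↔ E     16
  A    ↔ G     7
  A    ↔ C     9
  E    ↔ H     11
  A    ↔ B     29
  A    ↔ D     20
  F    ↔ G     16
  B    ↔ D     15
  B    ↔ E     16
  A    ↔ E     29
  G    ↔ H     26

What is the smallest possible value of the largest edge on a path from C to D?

Checking several routes:
C→F→G→A→D: max(23, 16, 7, 20) = 23
C→A→G→B→D: max(9, 7, 4, 15) = 15
C→A→D: max(9, 20) = 20
C→A→G→B→E→D: max(9, 7, 4, 16, 16) = 16
The minimum achievable maximum is 15.

15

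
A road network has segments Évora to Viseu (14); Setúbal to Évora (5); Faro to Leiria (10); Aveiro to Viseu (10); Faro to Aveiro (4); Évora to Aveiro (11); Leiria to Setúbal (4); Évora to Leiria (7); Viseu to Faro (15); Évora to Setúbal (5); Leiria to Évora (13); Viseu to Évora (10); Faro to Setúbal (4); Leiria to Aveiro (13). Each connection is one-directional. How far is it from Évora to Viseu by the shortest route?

Paths from Évora to Viseu:
Évora - Leiria - Aveiro - Viseu: 7 + 13 + 10 = 30
Évora - Viseu: 14
Évora - Aveiro - Viseu: 11 + 10 = 21
Shortest: 14.

14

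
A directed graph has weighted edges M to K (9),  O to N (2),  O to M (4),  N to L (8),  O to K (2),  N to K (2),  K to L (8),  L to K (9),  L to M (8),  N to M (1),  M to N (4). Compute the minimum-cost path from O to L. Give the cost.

10

Some routes from O to L:
O → N → K → L: 2 + 2 + 8 = 12
O → K → L: 2 + 8 = 10
O → M → N → L: 4 + 4 + 8 = 16
O → M → N → K → L: 4 + 4 + 2 + 8 = 18
O → N → L: 2 + 8 = 10
Shortest: 10.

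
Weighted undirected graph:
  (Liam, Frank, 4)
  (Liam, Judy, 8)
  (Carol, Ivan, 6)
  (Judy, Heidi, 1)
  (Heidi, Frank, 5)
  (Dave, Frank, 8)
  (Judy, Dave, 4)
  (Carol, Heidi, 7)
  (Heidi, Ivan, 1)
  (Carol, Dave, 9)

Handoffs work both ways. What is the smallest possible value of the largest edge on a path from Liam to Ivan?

Comparing a few candidate routes:
Liam → Judy → Dave → Frank → Heidi → Ivan: max(8, 4, 8, 5, 1) = 8
Liam → Frank → Heidi → Carol → Ivan: max(4, 5, 7, 6) = 7
Liam → Judy → Heidi → Carol → Ivan: max(8, 1, 7, 6) = 8
Liam → Judy → Heidi → Ivan: max(8, 1, 1) = 8
Liam → Frank → Heidi → Ivan: max(4, 5, 1) = 5
The minimum achievable maximum is 5.

5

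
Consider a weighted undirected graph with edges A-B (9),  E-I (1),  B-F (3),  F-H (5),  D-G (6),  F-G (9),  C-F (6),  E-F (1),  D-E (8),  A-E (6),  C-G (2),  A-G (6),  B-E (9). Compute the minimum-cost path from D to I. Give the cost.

Some routes from D to I:
D -> G -> A -> E -> I: 6 + 6 + 6 + 1 = 19
D -> G -> F -> E -> I: 6 + 9 + 1 + 1 = 17
D -> E -> I: 8 + 1 = 9
D -> G -> C -> F -> E -> I: 6 + 2 + 6 + 1 + 1 = 16
The minimum is 9.

9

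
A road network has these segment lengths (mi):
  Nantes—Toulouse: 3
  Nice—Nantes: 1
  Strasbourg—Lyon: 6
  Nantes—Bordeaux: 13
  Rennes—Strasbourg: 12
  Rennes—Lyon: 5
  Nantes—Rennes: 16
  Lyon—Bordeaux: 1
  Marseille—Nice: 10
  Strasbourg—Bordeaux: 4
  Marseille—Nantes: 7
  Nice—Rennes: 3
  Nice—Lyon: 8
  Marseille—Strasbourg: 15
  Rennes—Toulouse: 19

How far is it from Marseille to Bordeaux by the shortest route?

17

Checking several routes:
Marseille → Nantes → Nice → Lyon → Bordeaux: 7 + 1 + 8 + 1 = 17
Marseille → Nantes → Nice → Rennes → Lyon → Bordeaux: 7 + 1 + 3 + 5 + 1 = 17
Marseille → Nice → Lyon → Bordeaux: 10 + 8 + 1 = 19
Marseille → Strasbourg → Bordeaux: 15 + 4 = 19
Shortest: 17 mi.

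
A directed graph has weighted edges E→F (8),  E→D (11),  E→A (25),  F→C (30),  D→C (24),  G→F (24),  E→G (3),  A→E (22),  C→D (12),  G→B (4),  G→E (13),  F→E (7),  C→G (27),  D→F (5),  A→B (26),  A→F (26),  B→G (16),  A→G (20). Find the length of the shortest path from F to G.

Routes from F to G:
F-E-D-C-G: 7 + 11 + 24 + 27 = 69
F-E-A-B-G: 7 + 25 + 26 + 16 = 74
F-E-G: 7 + 3 = 10
F-E-A-G: 7 + 25 + 20 = 52
F-C-G: 30 + 27 = 57
Best route has total 10.

10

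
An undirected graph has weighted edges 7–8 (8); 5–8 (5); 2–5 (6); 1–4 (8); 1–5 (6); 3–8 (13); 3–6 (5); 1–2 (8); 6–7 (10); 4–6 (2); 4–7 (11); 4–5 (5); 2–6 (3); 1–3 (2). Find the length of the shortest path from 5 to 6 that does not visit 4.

Comparing a few candidate routes:
5 - 1 - 3 - 6: 6 + 2 + 5 = 13
5 - 2 - 1 - 3 - 6: 6 + 8 + 2 + 5 = 21
5 - 8 - 7 - 6: 5 + 8 + 10 = 23
5 - 8 - 3 - 6: 5 + 13 + 5 = 23
5 - 2 - 6: 6 + 3 = 9
5 - 1 - 2 - 6: 6 + 8 + 3 = 17
Shortest: 9.

9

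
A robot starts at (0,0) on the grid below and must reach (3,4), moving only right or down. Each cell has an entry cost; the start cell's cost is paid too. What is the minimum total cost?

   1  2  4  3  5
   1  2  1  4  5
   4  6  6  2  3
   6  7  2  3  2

16

One optimal route is [0,0]→[1,0]→[1,1]→[1,2]→[1,3]→[2,3]→[2,4]→[3,4].
Its cost is 1 + 1 + 2 + 1 + 4 + 2 + 3 + 2 = 16.
For comparison, the top-then-right route costs 25.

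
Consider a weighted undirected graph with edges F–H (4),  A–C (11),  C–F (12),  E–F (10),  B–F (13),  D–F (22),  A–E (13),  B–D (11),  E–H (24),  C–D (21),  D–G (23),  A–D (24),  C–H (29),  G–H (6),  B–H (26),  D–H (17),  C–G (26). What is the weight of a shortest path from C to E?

Checking several routes:
C→G→H→F→E: 26 + 6 + 4 + 10 = 46
C→F→H→E: 12 + 4 + 24 = 40
C→D→H→F→E: 21 + 17 + 4 + 10 = 52
C→H→F→E: 29 + 4 + 10 = 43
C→A→E: 11 + 13 = 24
C→F→E: 12 + 10 = 22
The minimum is 22.

22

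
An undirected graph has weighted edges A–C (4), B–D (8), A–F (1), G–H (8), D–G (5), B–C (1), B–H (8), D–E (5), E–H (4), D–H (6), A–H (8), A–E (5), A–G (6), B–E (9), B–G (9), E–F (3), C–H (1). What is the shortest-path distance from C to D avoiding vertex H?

9

Comparing a few candidate routes:
C-B-D: 1 + 8 = 9
C-A-E-D: 4 + 5 + 5 = 14
C-A-F-E-D: 4 + 1 + 3 + 5 = 13
Best route has total 9.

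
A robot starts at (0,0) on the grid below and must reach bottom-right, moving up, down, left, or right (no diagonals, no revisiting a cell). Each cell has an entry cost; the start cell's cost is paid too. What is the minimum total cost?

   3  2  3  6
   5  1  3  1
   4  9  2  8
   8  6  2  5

One optimal route is r0c0→r0c1→r1c1→r1c2→r2c2→r3c2→r3c3.
Its cost is 3 + 2 + 1 + 3 + 2 + 2 + 5 = 18.

18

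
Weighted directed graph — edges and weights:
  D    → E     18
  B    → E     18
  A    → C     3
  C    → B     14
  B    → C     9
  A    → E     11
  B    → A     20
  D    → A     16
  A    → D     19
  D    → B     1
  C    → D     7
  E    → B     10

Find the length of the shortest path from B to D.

16

Candidate routes:
B → A → D: 20 + 19 = 39
B → C → D: 9 + 7 = 16
B → A → C → D: 20 + 3 + 7 = 30
The minimum is 16.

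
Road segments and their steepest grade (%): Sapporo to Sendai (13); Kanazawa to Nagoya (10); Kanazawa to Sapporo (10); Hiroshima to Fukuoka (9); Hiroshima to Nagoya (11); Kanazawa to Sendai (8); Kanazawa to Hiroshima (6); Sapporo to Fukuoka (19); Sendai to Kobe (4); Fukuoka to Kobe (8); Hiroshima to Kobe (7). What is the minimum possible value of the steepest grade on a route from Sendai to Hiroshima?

Checking several routes:
Sendai -> Kobe -> Fukuoka -> Hiroshima: max(4, 8, 9) = 9
Sendai -> Kanazawa -> Hiroshima: max(8, 6) = 8
Sendai -> Sapporo -> Kanazawa -> Hiroshima: max(13, 10, 6) = 13
Sendai -> Kanazawa -> Nagoya -> Hiroshima: max(8, 10, 11) = 11
Sendai -> Kobe -> Hiroshima: max(4, 7) = 7
Smallest bottleneck: 7%.

7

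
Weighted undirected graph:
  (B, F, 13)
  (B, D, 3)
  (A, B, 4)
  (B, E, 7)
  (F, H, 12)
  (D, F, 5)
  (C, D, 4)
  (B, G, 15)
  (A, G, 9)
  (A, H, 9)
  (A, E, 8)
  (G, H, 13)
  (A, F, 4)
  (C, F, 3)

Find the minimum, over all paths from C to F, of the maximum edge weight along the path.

3

A few of the C→F routes:
C - D - F: max(4, 5) = 5
C - D - B - A - F: max(4, 3, 4, 4) = 4
C - F: max(3) = 3
Smallest bottleneck: 3.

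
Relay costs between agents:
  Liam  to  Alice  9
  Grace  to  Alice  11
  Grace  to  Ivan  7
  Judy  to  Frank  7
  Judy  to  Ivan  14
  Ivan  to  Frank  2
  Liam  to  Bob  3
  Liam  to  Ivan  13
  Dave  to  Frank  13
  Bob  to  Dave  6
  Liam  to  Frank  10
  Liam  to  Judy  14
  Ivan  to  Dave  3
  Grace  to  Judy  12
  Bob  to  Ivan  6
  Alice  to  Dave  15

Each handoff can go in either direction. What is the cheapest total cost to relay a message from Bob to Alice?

Some routes from Bob to Alice:
Bob -> Liam -> Alice: 3 + 9 = 12
Bob -> Dave -> Alice: 6 + 15 = 21
Bob -> Ivan -> Grace -> Alice: 6 + 7 + 11 = 24
Bob -> Ivan -> Frank -> Liam -> Alice: 6 + 2 + 10 + 9 = 27
Bob -> Dave -> Ivan -> Grace -> Alice: 6 + 3 + 7 + 11 = 27
Bob -> Ivan -> Dave -> Alice: 6 + 3 + 15 = 24
Best route has total 12.

12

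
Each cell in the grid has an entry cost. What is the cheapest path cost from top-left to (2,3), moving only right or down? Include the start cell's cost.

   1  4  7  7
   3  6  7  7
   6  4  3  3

One optimal route is (0,0) (1,0) (1,1) (2,1) (2,2) (2,3).
Its cost is 1 + 3 + 6 + 4 + 3 + 3 = 20.
(Top row then right column would cost 29.)

20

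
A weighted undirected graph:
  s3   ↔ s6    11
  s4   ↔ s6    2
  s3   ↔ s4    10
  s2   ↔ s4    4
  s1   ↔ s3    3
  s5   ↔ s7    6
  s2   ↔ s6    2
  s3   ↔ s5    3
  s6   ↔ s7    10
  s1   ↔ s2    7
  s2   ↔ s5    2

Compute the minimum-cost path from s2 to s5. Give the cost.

2

Some routes from s2 to s5:
s2-s5: 2
s2-s6-s7-s5: 2 + 10 + 6 = 18
s2-s6-s3-s5: 2 + 11 + 3 = 16
s2-s4-s3-s5: 4 + 10 + 3 = 17
s2-s1-s3-s5: 7 + 3 + 3 = 13
s2-s6-s4-s3-s5: 2 + 2 + 10 + 3 = 17
Shortest: 2.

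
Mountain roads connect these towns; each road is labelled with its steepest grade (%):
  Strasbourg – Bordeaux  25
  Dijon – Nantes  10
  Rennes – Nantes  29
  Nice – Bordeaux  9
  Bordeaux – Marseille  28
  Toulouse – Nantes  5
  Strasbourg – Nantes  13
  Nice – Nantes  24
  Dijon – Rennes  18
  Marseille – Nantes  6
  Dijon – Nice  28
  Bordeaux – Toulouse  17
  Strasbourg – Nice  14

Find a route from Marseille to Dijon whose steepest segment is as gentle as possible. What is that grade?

10

Checking several routes:
Marseille→Nantes→Strasbourg→Nice→Dijon: max(6, 13, 14, 28) = 28
Marseille→Nantes→Dijon: max(6, 10) = 10
Marseille→Nantes→Strasbourg→Bordeaux→Nice→Dijon: max(6, 13, 25, 9, 28) = 28
Best route has worst link 10%.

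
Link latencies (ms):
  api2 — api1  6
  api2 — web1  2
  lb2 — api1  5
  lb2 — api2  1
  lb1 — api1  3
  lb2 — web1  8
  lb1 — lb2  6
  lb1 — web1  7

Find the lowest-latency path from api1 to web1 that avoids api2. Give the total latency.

10

Candidate routes:
api1 → lb1 → lb2 → web1: 3 + 6 + 8 = 17
api1 → lb2 → web1: 5 + 8 = 13
api1 → lb2 → lb1 → web1: 5 + 6 + 7 = 18
api1 → lb1 → web1: 3 + 7 = 10
Shortest: 10 ms.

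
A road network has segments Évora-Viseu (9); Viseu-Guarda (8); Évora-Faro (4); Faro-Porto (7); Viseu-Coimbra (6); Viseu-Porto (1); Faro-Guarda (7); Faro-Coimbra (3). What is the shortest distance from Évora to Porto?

10

Candidate routes:
Évora-Viseu-Guarda-Faro-Porto: 9 + 8 + 7 + 7 = 31
Évora-Viseu-Porto: 9 + 1 = 10
Évora-Faro-Porto: 4 + 7 = 11
Évora-Faro-Coimbra-Viseu-Porto: 4 + 3 + 6 + 1 = 14
Évora-Faro-Guarda-Viseu-Porto: 4 + 7 + 8 + 1 = 20
Évora-Viseu-Coimbra-Faro-Porto: 9 + 6 + 3 + 7 = 25
Shortest: 10 km.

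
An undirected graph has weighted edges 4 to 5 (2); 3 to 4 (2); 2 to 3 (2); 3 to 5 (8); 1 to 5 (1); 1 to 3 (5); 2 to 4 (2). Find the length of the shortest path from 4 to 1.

3

Comparing a few candidate routes:
4 → 3 → 1: 2 + 5 = 7
4 → 2 → 3 → 1: 2 + 2 + 5 = 9
4 → 2 → 3 → 5 → 1: 2 + 2 + 8 + 1 = 13
4 → 5 → 1: 2 + 1 = 3
4 → 3 → 5 → 1: 2 + 8 + 1 = 11
Best route has total 3.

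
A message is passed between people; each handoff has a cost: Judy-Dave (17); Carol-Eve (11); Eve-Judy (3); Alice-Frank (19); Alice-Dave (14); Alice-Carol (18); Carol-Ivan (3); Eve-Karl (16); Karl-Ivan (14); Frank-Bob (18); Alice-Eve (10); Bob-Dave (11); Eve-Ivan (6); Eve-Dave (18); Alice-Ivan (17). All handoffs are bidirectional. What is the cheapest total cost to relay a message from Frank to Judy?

32

A few of the Frank→Judy routes:
Frank-Alice-Carol-Ivan-Eve-Judy: 19 + 18 + 3 + 6 + 3 = 49
Frank-Alice-Ivan-Eve-Judy: 19 + 17 + 6 + 3 = 45
Frank-Bob-Dave-Judy: 18 + 11 + 17 = 46
Frank-Bob-Dave-Eve-Judy: 18 + 11 + 18 + 3 = 50
Frank-Alice-Eve-Judy: 19 + 10 + 3 = 32
Best route has total 32.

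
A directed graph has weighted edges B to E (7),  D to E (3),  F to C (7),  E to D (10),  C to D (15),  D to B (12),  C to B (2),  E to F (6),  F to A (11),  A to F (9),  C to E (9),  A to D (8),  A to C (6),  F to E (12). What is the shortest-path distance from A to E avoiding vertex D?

Paths from A to E avoiding D:
A - F - C - B - E: 9 + 7 + 2 + 7 = 25
A - C - E: 6 + 9 = 15
A - F - C - E: 9 + 7 + 9 = 25
A - C - B - E: 6 + 2 + 7 = 15
A - F - E: 9 + 12 = 21
Best route has total 15.

15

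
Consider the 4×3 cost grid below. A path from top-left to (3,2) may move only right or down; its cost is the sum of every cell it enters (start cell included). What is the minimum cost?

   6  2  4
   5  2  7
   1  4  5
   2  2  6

22

One optimal route is r0c0 -> r0c1 -> r1c1 -> r2c1 -> r3c1 -> r3c2.
Its cost is 6 + 2 + 2 + 4 + 2 + 6 = 22.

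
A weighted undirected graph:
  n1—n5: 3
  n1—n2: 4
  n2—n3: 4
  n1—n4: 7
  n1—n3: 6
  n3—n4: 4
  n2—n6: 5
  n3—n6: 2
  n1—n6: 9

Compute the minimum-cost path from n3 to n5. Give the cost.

9

Comparing a few candidate routes:
n3 -> n2 -> n1 -> n5: 4 + 4 + 3 = 11
n3 -> n6 -> n2 -> n1 -> n5: 2 + 5 + 4 + 3 = 14
n3 -> n4 -> n1 -> n5: 4 + 7 + 3 = 14
n3 -> n1 -> n5: 6 + 3 = 9
n3 -> n6 -> n1 -> n5: 2 + 9 + 3 = 14
Shortest: 9.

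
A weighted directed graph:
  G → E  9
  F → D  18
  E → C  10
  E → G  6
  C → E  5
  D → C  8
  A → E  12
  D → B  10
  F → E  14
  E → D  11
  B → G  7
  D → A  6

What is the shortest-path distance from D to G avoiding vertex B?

Candidate routes:
D-A-E-G: 6 + 12 + 6 = 24
D-C-E-G: 8 + 5 + 6 = 19
Best route has total 19.

19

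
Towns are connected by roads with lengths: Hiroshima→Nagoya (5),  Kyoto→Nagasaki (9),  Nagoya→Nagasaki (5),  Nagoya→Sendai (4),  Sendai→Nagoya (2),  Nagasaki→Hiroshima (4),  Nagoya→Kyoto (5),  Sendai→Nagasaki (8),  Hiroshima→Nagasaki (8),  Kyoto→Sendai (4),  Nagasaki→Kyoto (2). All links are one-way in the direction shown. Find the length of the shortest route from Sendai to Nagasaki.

7

Routes from Sendai to Nagasaki:
Sendai -> Nagoya -> Kyoto -> Nagasaki: 2 + 5 + 9 = 16
Sendai -> Nagasaki: 8
Sendai -> Nagoya -> Nagasaki: 2 + 5 = 7
Best route has total 7.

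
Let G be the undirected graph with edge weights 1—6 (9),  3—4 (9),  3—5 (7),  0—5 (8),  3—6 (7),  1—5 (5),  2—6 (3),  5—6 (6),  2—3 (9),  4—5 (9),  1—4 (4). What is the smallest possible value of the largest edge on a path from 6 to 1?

Comparing a few candidate routes:
6 - 5 - 4 - 1: max(6, 9, 4) = 9
6 - 1: max(9) = 9
6 - 5 - 3 - 4 - 1: max(6, 7, 9, 4) = 9
6 - 5 - 1: max(6, 5) = 6
6 - 3 - 5 - 1: max(7, 7, 5) = 7
Smallest bottleneck: 6.

6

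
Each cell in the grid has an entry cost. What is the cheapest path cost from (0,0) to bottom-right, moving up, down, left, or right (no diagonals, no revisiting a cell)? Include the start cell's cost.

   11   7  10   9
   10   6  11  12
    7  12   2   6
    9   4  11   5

One optimal route is r0c0 r0c1 r1c1 r1c2 r2c2 r2c3 r3c3.
Its cost is 11 + 7 + 6 + 11 + 2 + 6 + 5 = 48.

48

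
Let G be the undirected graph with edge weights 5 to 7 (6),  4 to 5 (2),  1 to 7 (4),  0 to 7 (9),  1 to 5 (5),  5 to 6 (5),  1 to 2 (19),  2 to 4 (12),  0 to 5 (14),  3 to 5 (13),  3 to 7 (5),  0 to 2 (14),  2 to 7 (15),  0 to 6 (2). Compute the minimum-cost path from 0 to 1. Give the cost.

Comparing a few candidate routes:
0 → 6 → 5 → 7 → 1: 2 + 5 + 6 + 4 = 17
0 → 7 → 1: 9 + 4 = 13
0 → 6 → 5 → 1: 2 + 5 + 5 = 12
Shortest: 12.

12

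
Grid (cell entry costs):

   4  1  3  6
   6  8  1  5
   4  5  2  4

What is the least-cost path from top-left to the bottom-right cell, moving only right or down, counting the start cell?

15

Cheapest: (0,0) (0,1) (0,2) (1,2) (2,2) (2,3)
  4 + 1 + 3 + 1 + 2 + 4 = 15
(Top row then right column would cost 23.)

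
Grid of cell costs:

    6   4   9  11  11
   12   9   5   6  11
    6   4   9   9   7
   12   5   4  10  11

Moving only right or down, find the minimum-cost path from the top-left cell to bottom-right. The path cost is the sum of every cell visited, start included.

53

One optimal route is r0c0 r0c1 r1c1 r2c1 r3c1 r3c2 r3c3 r3c4.
Its cost is 6 + 4 + 9 + 4 + 5 + 4 + 10 + 11 = 53.
For comparison, the top-then-right route costs 70.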